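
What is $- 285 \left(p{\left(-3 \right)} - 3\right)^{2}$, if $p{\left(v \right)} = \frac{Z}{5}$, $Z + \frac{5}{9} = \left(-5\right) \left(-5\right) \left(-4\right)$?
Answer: $- \frac{4110080}{27} \approx -1.5223 \cdot 10^{5}$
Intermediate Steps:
$Z = - \frac{905}{9}$ ($Z = - \frac{5}{9} + \left(-5\right) \left(-5\right) \left(-4\right) = - \frac{5}{9} + 25 \left(-4\right) = - \frac{5}{9} - 100 = - \frac{905}{9} \approx -100.56$)
$p{\left(v \right)} = - \frac{181}{9}$ ($p{\left(v \right)} = - \frac{905}{9 \cdot 5} = \left(- \frac{905}{9}\right) \frac{1}{5} = - \frac{181}{9}$)
$- 285 \left(p{\left(-3 \right)} - 3\right)^{2} = - 285 \left(- \frac{181}{9} - 3\right)^{2} = - 285 \left(- \frac{208}{9}\right)^{2} = \left(-285\right) \frac{43264}{81} = - \frac{4110080}{27}$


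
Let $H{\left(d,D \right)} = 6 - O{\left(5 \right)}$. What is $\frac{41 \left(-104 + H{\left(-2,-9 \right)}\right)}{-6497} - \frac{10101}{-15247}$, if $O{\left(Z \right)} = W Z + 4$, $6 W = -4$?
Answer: $\frac{381916183}{297179277} \approx 1.2851$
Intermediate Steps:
$W = - \frac{2}{3}$ ($W = \frac{1}{6} \left(-4\right) = - \frac{2}{3} \approx -0.66667$)
$O{\left(Z \right)} = 4 - \frac{2 Z}{3}$ ($O{\left(Z \right)} = - \frac{2 Z}{3} + 4 = 4 - \frac{2 Z}{3}$)
$H{\left(d,D \right)} = \frac{16}{3}$ ($H{\left(d,D \right)} = 6 - \left(4 - \frac{10}{3}\right) = 6 - \frac{2}{3} = \frac{16}{3}$)
$\frac{41 \left(-104 + H{\left(-2,-9 \right)}\right)}{-6497} - \frac{10101}{-15247} = \frac{41 \left(-104 + \frac{16}{3}\right)}{-6497} - \frac{10101}{-15247} = 41 \left(- \frac{296}{3}\right) \left(- \frac{1}{6497}\right) - - \frac{10101}{15247} = \left(- \frac{12136}{3}\right) \left(- \frac{1}{6497}\right) + \frac{10101}{15247} = \frac{12136}{19491} + \frac{10101}{15247} = \frac{381916183}{297179277}$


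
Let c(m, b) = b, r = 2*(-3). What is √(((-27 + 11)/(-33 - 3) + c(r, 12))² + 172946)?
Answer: √14021170/9 ≈ 416.05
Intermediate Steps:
r = -6
√(((-27 + 11)/(-33 - 3) + c(r, 12))² + 172946) = √(((-27 + 11)/(-33 - 3) + 12)² + 172946) = √((-16/(-36) + 12)² + 172946) = √((-16*(-1/36) + 12)² + 172946) = √((4/9 + 12)² + 172946) = √((112/9)² + 172946) = √(12544/81 + 172946) = √(14021170/81) = √14021170/9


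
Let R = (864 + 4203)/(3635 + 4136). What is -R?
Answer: -5067/7771 ≈ -0.65204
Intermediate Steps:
R = 5067/7771 ≈ 0.65204
-R = -1*5067/7771 = -5067/7771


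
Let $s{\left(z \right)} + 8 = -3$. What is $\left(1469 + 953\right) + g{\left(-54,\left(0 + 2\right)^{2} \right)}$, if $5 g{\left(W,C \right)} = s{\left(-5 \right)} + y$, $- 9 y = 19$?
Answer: $\frac{108872}{45} \approx 2419.4$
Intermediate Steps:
$y = - \frac{19}{9}$ ($y = \left(- \frac{1}{9}\right) 19 = - \frac{19}{9} \approx -2.1111$)
$s{\left(z \right)} = -11$ ($s{\left(z \right)} = -8 - 3 = -11$)
$g{\left(W,C \right)} = - \frac{118}{45}$ ($g{\left(W,C \right)} = \frac{-11 - \frac{19}{9}}{5} = \frac{1}{5} \left(- \frac{118}{9}\right) = - \frac{118}{45}$)
$\left(1469 + 953\right) + g{\left(-54,\left(0 + 2\right)^{2} \right)} = \left(1469 + 953\right) - \frac{118}{45} = 2422 - \frac{118}{45} = \frac{108872}{45}$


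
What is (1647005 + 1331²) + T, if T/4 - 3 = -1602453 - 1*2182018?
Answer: -11719306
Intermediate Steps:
T = -15137872 (T = 12 + 4*(-1602453 - 1*2182018) = 12 + 4*(-1602453 - 2182018) = 12 + 4*(-3784471) = 12 - 15137884 = -15137872)
(1647005 + 1331²) + T = (1647005 + 1331²) - 15137872 = (1647005 + 1771561) - 15137872 = 3418566 - 15137872 = -11719306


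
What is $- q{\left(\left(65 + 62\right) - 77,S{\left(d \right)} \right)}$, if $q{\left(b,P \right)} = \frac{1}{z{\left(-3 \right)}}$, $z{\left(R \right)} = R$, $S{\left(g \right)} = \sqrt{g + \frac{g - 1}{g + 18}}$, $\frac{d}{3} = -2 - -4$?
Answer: $\frac{1}{3} \approx 0.33333$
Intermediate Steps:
$d = 6$ ($d = 3 \left(-2 - -4\right) = 3 \left(-2 + 4\right) = 3 \cdot 2 = 6$)
$S{\left(g \right)} = \sqrt{g + \frac{-1 + g}{18 + g}}$
$q{\left(b,P \right)} = - \frac{1}{3}$ ($q{\left(b,P \right)} = \frac{1}{-3} = - \frac{1}{3}$)
$- q{\left(\left(65 + 62\right) - 77,S{\left(d \right)} \right)} = \left(-1\right) \left(- \frac{1}{3}\right) = \frac{1}{3}$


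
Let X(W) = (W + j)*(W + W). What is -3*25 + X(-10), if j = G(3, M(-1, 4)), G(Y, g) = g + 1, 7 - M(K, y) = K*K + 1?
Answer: 5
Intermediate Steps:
M(K, y) = 6 - K² (M(K, y) = 7 - (K*K + 1) = 7 - (K² + 1) = 7 - (1 + K²) = 7 + (-1 - K²) = 6 - K²)
G(Y, g) = 1 + g
j = 6 (j = 1 + (6 - 1*(-1)²) = 1 + (6 - 1*1) = 1 + (6 - 1) = 1 + 5 = 6)
X(W) = 2*W*(6 + W) (X(W) = (W + 6)*(W + W) = (6 + W)*(2*W) = 2*W*(6 + W))
-3*25 + X(-10) = -3*25 + 2*(-10)*(6 - 10) = -75 + 2*(-10)*(-4) = -75 + 80 = 5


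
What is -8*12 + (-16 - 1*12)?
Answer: -124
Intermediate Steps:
-8*12 + (-16 - 1*12) = -96 + (-16 - 12) = -96 - 28 = -124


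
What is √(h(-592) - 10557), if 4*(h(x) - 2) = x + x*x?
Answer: √76913 ≈ 277.33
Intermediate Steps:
h(x) = 2 + x/4 + x²/4 (h(x) = 2 + (x + x*x)/4 = 2 + (x + x²)/4 = 2 + (x/4 + x²/4) = 2 + x/4 + x²/4)
√(h(-592) - 10557) = √((2 + (¼)*(-592) + (¼)*(-592)²) - 10557) = √((2 - 148 + (¼)*350464) - 10557) = √((2 - 148 + 87616) - 10557) = √(87470 - 10557) = √76913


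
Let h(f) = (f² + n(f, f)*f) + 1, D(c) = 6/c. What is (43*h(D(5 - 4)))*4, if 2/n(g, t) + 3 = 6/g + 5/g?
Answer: 32164/7 ≈ 4594.9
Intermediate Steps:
n(g, t) = 2/(-3 + 11/g) (n(g, t) = 2/(-3 + (6/g + 5/g)) = 2/(-3 + 11/g))
h(f) = 1 + f² - 2*f²/(-11 + 3*f) (h(f) = (f² + (-2*f/(-11 + 3*f))*f) + 1 = (f² - 2*f²/(-11 + 3*f)) + 1 = 1 + f² - 2*f²/(-11 + 3*f))
(43*h(D(5 - 4)))*4 = (43*((-2*36/(5 - 4)² + (1 + (6/(5 - 4))²)*(-11 + 3*(6/(5 - 4))))/(-11 + 3*(6/(5 - 4)))))*4 = (43*((-2*(6/1)² + (1 + (6/1)²)*(-11 + 3*(6/1)))/(-11 + 3*(6/1))))*4 = (43*((-2*(6*1)² + (1 + (6*1)²)*(-11 + 3*(6*1)))/(-11 + 3*(6*1))))*4 = (43*((-2*6² + (1 + 6²)*(-11 + 3*6))/(-11 + 3*6)))*4 = (43*((-2*36 + (1 + 36)*(-11 + 18))/(-11 + 18)))*4 = (43*((-72 + 37*7)/7))*4 = (43*((-72 + 259)/7))*4 = (43*((⅐)*187))*4 = (43*(187/7))*4 = (8041/7)*4 = 32164/7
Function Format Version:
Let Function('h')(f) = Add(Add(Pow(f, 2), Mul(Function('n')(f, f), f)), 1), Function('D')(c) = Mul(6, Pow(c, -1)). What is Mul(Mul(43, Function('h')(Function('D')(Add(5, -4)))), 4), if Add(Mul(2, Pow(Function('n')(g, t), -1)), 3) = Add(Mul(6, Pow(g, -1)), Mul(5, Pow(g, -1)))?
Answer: Rational(32164, 7) ≈ 4594.9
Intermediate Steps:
Function('n')(g, t) = Mul(2, Pow(Add(-3, Mul(11, Pow(g, -1))), -1)) (Function('n')(g, t) = Mul(2, Pow(Add(-3, Add(Mul(6, Pow(g, -1)), Mul(5, Pow(g, -1)))), -1)) = Mul(2, Pow(Add(-3, Mul(11, Pow(g, -1))), -1)))
Function('h')(f) = Add(1, Pow(f, 2), Mul(-2, Pow(f, 2), Pow(Add(-11, Mul(3, f)), -1))) (Function('h')(f) = Add(Add(Pow(f, 2), Mul(Mul(-2, f, Pow(Add(-11, Mul(3, f)), -1)), f)), 1) = Add(Add(Pow(f, 2), Mul(-2, Pow(f, 2), Pow(Add(-11, Mul(3, f)), -1))), 1) = Add(1, Pow(f, 2), Mul(-2, Pow(f, 2), Pow(Add(-11, Mul(3, f)), -1))))
Mul(Mul(43, Function('h')(Function('D')(Add(5, -4)))), 4) = Mul(Mul(43, Mul(Pow(Add(-11, Mul(3, Mul(6, Pow(Add(5, -4), -1)))), -1), Add(Mul(-2, Pow(Mul(6, Pow(Add(5, -4), -1)), 2)), Mul(Add(1, Pow(Mul(6, Pow(Add(5, -4), -1)), 2)), Add(-11, Mul(3, Mul(6, Pow(Add(5, -4), -1)))))))), 4) = Mul(Mul(43, Mul(Pow(Add(-11, Mul(3, Mul(6, Pow(1, -1)))), -1), Add(Mul(-2, Pow(Mul(6, Pow(1, -1)), 2)), Mul(Add(1, Pow(Mul(6, Pow(1, -1)), 2)), Add(-11, Mul(3, Mul(6, Pow(1, -1)))))))), 4) = Mul(Mul(43, Mul(Pow(Add(-11, Mul(3, Mul(6, 1))), -1), Add(Mul(-2, Pow(Mul(6, 1), 2)), Mul(Add(1, Pow(Mul(6, 1), 2)), Add(-11, Mul(3, Mul(6, 1))))))), 4) = Mul(Mul(43, Mul(Pow(Add(-11, Mul(3, 6)), -1), Add(Mul(-2, Pow(6, 2)), Mul(Add(1, Pow(6, 2)), Add(-11, Mul(3, 6)))))), 4) = Mul(Mul(43, Mul(Pow(Add(-11, 18), -1), Add(Mul(-2, 36), Mul(Add(1, 36), Add(-11, 18))))), 4) = Mul(Mul(43, Mul(Pow(7, -1), Add(-72, Mul(37, 7)))), 4) = Mul(Mul(43, Mul(Rational(1, 7), Add(-72, 259))), 4) = Mul(Mul(43, Mul(Rational(1, 7), 187)), 4) = Mul(Mul(43, Rational(187, 7)), 4) = Mul(Rational(8041, 7), 4) = Rational(32164, 7)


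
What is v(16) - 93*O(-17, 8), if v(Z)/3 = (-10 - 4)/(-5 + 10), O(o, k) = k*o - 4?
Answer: 65058/5 ≈ 13012.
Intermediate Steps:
O(o, k) = -4 + k*o
v(Z) = -42/5 (v(Z) = 3*((-10 - 4)/(-5 + 10)) = 3*(-14/5) = -42/5)
v(16) - 93*O(-17, 8) = -42/5 - 93*(-4 + 8*(-17)) = -42/5 - 93*(-4 - 136) = -42/5 - 93*(-140) = -42/5 + 13020 = 65058/5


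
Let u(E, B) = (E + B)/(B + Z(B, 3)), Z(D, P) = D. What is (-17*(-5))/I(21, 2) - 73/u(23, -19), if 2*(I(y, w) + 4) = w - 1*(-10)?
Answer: 736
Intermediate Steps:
I(y, w) = 1 + w/2 (I(y, w) = -4 + (w - 1*(-10))/2 = -4 + (w + 10)/2 = -4 + (10 + w)/2 = -4 + (5 + w/2) = 1 + w/2)
u(E, B) = (B + E)/(2*B) (u(E, B) = (E + B)/(B + B) = (B + E)/((2*B)) = (B + E)*(1/(2*B)) = (B + E)/(2*B))
(-17*(-5))/I(21, 2) - 73/u(23, -19) = (-17*(-5))/(1 + (½)*2) - 73*(-38/(-19 + 23)) = 85/(1 + 1) - 73/((½)*(-1/19)*4) = 85/2 - 73/(-2/19) = 85*(½) - 73*(-19/2) = 85/2 + 1387/2 = 736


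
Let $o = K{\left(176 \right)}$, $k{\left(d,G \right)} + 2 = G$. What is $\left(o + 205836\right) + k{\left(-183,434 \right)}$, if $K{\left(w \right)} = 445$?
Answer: $206713$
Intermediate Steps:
$k{\left(d,G \right)} = -2 + G$
$o = 445$
$\left(o + 205836\right) + k{\left(-183,434 \right)} = \left(445 + 205836\right) + \left(-2 + 434\right) = 206281 + 432 = 206713$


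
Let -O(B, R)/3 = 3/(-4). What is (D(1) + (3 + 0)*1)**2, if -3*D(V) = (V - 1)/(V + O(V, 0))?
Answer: 9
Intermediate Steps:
O(B, R) = 9/4 (O(B, R) = -9/(-4) = -9*(-1)/4 = -3*(-3/4) = 9/4)
D(V) = -(-1 + V)/(3*(9/4 + V)) (D(V) = -(V - 1)/(3*(V + 9/4)) = -(-1 + V)/(3*(9/4 + V)))
(D(1) + (3 + 0)*1)**2 = (4*(1 - 1*1)/(3*(9 + 4*1)) + (3 + 0)*1)**2 = (4*(1 - 1)/(3*(9 + 4)) + 3*1)**2 = ((4/3)*0/13 + 3)**2 = ((4/3)*(1/13)*0 + 3)**2 = (0 + 3)**2 = 3**2 = 9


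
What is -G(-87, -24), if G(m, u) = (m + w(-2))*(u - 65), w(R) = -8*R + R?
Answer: -6497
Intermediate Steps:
w(R) = -7*R
G(m, u) = (-65 + u)*(14 + m) (G(m, u) = (m - 7*(-2))*(u - 65) = (m + 14)*(-65 + u) = (14 + m)*(-65 + u) = (-65 + u)*(14 + m))
-G(-87, -24) = -(-910 - 65*(-87) + 14*(-24) - 87*(-24)) = -(-910 + 5655 - 336 + 2088) = -1*6497 = -6497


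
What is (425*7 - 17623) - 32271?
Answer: -46919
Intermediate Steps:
(425*7 - 17623) - 32271 = (2975 - 17623) - 32271 = -14648 - 32271 = -46919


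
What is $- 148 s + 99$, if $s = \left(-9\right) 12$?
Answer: $16083$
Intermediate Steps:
$s = -108$
$- 148 s + 99 = \left(-148\right) \left(-108\right) + 99 = 15984 + 99 = 16083$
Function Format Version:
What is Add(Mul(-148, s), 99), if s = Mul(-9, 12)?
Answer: 16083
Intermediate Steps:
s = -108
Add(Mul(-148, s), 99) = Add(Mul(-148, -108), 99) = Add(15984, 99) = 16083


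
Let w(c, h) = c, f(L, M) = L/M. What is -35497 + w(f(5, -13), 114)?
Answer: -461466/13 ≈ -35497.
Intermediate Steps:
-35497 + w(f(5, -13), 114) = -35497 + 5/(-13) = -35497 + 5*(-1/13) = -35497 - 5/13 = -461466/13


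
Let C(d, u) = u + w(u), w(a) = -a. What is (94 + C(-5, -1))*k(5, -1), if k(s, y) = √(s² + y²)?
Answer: 94*√26 ≈ 479.31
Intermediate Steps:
C(d, u) = 0 (C(d, u) = u - u = 0)
(94 + C(-5, -1))*k(5, -1) = (94 + 0)*√(5² + (-1)²) = 94*√(25 + 1) = 94*√26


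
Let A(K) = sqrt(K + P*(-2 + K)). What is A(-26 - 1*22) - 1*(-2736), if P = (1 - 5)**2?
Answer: 2736 + 4*I*sqrt(53) ≈ 2736.0 + 29.12*I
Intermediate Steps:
P = 16 (P = (-4)**2 = 16)
A(K) = sqrt(-32 + 17*K) (A(K) = sqrt(K + 16*(-2 + K)) = sqrt(K + (-32 + 16*K)) = sqrt(-32 + 17*K))
A(-26 - 1*22) - 1*(-2736) = sqrt(-32 + 17*(-26 - 1*22)) - 1*(-2736) = sqrt(-32 + 17*(-26 - 22)) + 2736 = sqrt(-32 + 17*(-48)) + 2736 = sqrt(-32 - 816) + 2736 = sqrt(-848) + 2736 = 4*I*sqrt(53) + 2736 = 2736 + 4*I*sqrt(53)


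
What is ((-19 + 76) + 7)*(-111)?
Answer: -7104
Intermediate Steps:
((-19 + 76) + 7)*(-111) = (57 + 7)*(-111) = 64*(-111) = -7104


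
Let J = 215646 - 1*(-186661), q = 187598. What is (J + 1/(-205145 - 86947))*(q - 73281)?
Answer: 13433465689731031/292092 ≈ 4.5991e+10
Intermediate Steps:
J = 402307 (J = 215646 + 186661 = 402307)
(J + 1/(-205145 - 86947))*(q - 73281) = (402307 + 1/(-205145 - 86947))*(187598 - 73281) = (402307 + 1/(-292092))*114317 = (402307 - 1/292092)*114317 = (117510656243/292092)*114317 = 13433465689731031/292092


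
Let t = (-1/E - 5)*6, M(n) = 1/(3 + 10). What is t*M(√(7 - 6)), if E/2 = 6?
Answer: -61/26 ≈ -2.3462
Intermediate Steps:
E = 12 (E = 2*6 = 12)
M(n) = 1/13
t = -61/2 (t = (-1/12 - 5)*6 = -61/12*6 = -61/2 ≈ -30.500)
t*M(√(7 - 6)) = -61/2*1/13 = -61/26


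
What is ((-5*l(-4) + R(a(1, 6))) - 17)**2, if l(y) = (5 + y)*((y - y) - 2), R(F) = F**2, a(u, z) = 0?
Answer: 49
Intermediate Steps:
l(y) = -10 - 2*y (l(y) = (5 + y)*(0 - 2) = (5 + y)*(-2) = -10 - 2*y)
((-5*l(-4) + R(a(1, 6))) - 17)**2 = ((-5*(-10 - 2*(-4)) + 0**2) - 17)**2 = ((-5*(-10 + 8) + 0) - 17)**2 = ((-5*(-2) + 0) - 17)**2 = ((10 + 0) - 17)**2 = (10 - 17)**2 = (-7)**2 = 49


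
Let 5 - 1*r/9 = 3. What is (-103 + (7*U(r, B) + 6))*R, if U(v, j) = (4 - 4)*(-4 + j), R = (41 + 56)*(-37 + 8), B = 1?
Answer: 272861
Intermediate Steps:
r = 18 (r = 45 - 9*3 = 45 - 27 = 18)
R = -2813 (R = 97*(-29) = -2813)
U(v, j) = 0 (U(v, j) = 0*(-4 + j) = 0)
(-103 + (7*U(r, B) + 6))*R = (-103 + (7*0 + 6))*(-2813) = (-103 + (0 + 6))*(-2813) = (-103 + 6)*(-2813) = -97*(-2813) = 272861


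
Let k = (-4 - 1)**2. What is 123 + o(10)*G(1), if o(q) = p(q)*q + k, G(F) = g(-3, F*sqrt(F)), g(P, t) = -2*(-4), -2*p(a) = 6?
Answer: 83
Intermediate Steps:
p(a) = -3 (p(a) = -1/2*6 = -3)
k = 25 (k = (-5)**2 = 25)
g(P, t) = 8
G(F) = 8
o(q) = 25 - 3*q (o(q) = -3*q + 25 = 25 - 3*q)
123 + o(10)*G(1) = 123 + (25 - 3*10)*8 = 123 + (25 - 30)*8 = 123 - 5*8 = 123 - 40 = 83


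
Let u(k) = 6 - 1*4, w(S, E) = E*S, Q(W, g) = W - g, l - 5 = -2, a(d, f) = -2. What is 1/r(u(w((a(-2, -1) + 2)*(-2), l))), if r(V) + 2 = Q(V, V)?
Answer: -½ ≈ -0.50000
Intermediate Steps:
l = 3 (l = 5 - 2 = 3)
u(k) = 2 (u(k) = 6 - 4 = 2)
r(V) = -2 (r(V) = -2 + (V - V) = -2 + 0 = -2)
1/r(u(w((a(-2, -1) + 2)*(-2), l))) = 1/(-2) = -½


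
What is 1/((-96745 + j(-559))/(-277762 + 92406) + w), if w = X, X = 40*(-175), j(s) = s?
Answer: -46339/324348674 ≈ -0.00014287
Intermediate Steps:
X = -7000
w = -7000
1/((-96745 + j(-559))/(-277762 + 92406) + w) = 1/((-96745 - 559)/(-277762 + 92406) - 7000) = 1/(-97304/(-185356) - 7000) = 1/(-97304*(-1/185356) - 7000) = 1/(24326/46339 - 7000) = 1/(-324348674/46339) = -46339/324348674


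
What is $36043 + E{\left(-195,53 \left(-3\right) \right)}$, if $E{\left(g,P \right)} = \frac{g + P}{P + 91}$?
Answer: $\frac{1225639}{34} \approx 36048.0$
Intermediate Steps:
$E{\left(g,P \right)} = \frac{P + g}{91 + P}$
$36043 + E{\left(-195,53 \left(-3\right) \right)} = 36043 + \frac{53 \left(-3\right) - 195}{91 + 53 \left(-3\right)} = 36043 + \frac{-159 - 195}{91 - 159} = 36043 + \frac{1}{-68} \left(-354\right) = 36043 - - \frac{177}{34} = 36043 + \frac{177}{34} = \frac{1225639}{34}$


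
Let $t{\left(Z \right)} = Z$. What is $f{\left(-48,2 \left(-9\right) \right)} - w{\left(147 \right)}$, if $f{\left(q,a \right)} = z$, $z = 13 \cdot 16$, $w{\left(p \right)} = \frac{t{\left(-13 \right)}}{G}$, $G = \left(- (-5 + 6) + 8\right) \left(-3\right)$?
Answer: $\frac{4355}{21} \approx 207.38$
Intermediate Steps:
$G = -21$ ($G = \left(\left(-1\right) 1 + 8\right) \left(-3\right) = \left(-1 + 8\right) \left(-3\right) = 7 \left(-3\right) = -21$)
$w{\left(p \right)} = \frac{13}{21}$ ($w{\left(p \right)} = - \frac{13}{-21} = \left(-13\right) \left(- \frac{1}{21}\right) = \frac{13}{21}$)
$z = 208$
$f{\left(q,a \right)} = 208$
$f{\left(-48,2 \left(-9\right) \right)} - w{\left(147 \right)} = 208 - \frac{13}{21} = \frac{4355}{21}$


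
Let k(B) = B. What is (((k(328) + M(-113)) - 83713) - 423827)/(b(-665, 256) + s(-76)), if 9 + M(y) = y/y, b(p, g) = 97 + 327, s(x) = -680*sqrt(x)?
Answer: -6720665/1103818 - 10778425*I*sqrt(19)/551909 ≈ -6.0886 - 85.126*I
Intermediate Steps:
b(p, g) = 424
M(y) = -8 (M(y) = -9 + y/y = -9 + 1 = -8)
(((k(328) + M(-113)) - 83713) - 423827)/(b(-665, 256) + s(-76)) = (((328 - 8) - 83713) - 423827)/(424 - 1360*I*sqrt(19)) = ((320 - 83713) - 423827)/(424 - 1360*I*sqrt(19)) = (-83393 - 423827)/(424 - 1360*I*sqrt(19)) = -507220/(424 - 1360*I*sqrt(19))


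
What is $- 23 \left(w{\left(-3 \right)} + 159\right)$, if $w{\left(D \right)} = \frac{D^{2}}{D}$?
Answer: $-3588$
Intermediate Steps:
$w{\left(D \right)} = D$
$- 23 \left(w{\left(-3 \right)} + 159\right) = - 23 \left(-3 + 159\right) = \left(-23\right) 156 = -3588$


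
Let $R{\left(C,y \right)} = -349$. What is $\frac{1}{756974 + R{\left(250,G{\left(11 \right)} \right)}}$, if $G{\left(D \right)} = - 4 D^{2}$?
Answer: $\frac{1}{756625} \approx 1.3217 \cdot 10^{-6}$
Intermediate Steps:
$\frac{1}{756974 + R{\left(250,G{\left(11 \right)} \right)}} = \frac{1}{756974 - 349} = \frac{1}{756625}$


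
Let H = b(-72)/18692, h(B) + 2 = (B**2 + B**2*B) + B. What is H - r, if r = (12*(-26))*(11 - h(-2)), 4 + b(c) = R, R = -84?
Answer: 27701522/4673 ≈ 5928.0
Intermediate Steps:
h(B) = -2 + B + B**2 + B**3 (h(B) = -2 + ((B**2 + B**2*B) + B) = -2 + ((B**2 + B**3) + B) = -2 + (B + B**2 + B**3) = -2 + B + B**2 + B**3)
b(c) = -88 (b(c) = -4 - 84 = -88)
r = -5928 (r = (12*(-26))*(11 - (-2 - 2 + (-2)**2 + (-2)**3)) = -312*(11 - (-2 - 2 + 4 - 8)) = -312*(11 - 1*(-8)) = -312*(11 + 8) = -312*19 = -5928)
H = -22/4673 (H = -88/18692 = -88*1/18692 = -22/4673 ≈ -0.0047079)
H - r = -22/4673 - 1*(-5928) = -22/4673 + 5928 = 27701522/4673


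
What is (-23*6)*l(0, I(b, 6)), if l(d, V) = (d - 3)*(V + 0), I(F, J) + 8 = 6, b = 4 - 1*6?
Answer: -828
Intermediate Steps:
b = -2 (b = 4 - 6 = -2)
I(F, J) = -2 (I(F, J) = -8 + 6 = -2)
l(d, V) = V*(-3 + d) (l(d, V) = (-3 + d)*V = V*(-3 + d))
(-23*6)*l(0, I(b, 6)) = (-23*6)*(-2*(-3 + 0)) = -(-276)*(-3) = -138*6 = -828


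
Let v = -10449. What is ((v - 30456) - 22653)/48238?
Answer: -31779/24119 ≈ -1.3176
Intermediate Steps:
((v - 30456) - 22653)/48238 = ((-10449 - 30456) - 22653)/48238 = (-40905 - 22653)*(1/48238) = -63558*1/48238 = -31779/24119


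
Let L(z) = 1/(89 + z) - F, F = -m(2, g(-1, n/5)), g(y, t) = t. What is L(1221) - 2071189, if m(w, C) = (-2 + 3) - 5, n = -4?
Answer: -2713262829/1310 ≈ -2.0712e+6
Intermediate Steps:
m(w, C) = -4 (m(w, C) = 1 - 5 = -4)
F = 4 (F = -1*(-4) = 4)
L(z) = -4 + 1/(89 + z) (L(z) = 1/(89 + z) - 1*4 = 1/(89 + z) - 4 = -4 + 1/(89 + z))
L(1221) - 2071189 = (-355 - 4*1221)/(89 + 1221) - 2071189 = (-355 - 4884)/1310 - 2071189 = (1/1310)*(-5239) - 2071189 = -5239/1310 - 2071189 = -2713262829/1310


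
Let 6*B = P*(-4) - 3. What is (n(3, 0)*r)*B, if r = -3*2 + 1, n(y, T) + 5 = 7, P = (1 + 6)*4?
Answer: 575/3 ≈ 191.67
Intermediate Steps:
P = 28 (P = 7*4 = 28)
n(y, T) = 2 (n(y, T) = -5 + 7 = 2)
B = -115/6 (B = (28*(-4) - 3)/6 = (-112 - 3)/6 = (1/6)*(-115) = -115/6 ≈ -19.167)
r = -5 (r = -6 + 1 = -5)
(n(3, 0)*r)*B = (2*(-5))*(-115/6) = -10*(-115/6) = 575/3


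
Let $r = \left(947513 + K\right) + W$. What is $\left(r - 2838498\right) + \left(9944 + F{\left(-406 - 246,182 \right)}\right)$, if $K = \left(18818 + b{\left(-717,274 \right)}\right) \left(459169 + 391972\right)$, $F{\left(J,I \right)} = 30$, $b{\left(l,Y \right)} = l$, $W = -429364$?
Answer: $15404192866$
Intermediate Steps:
$K = 15406503241$ ($K = \left(18818 - 717\right) \left(459169 + 391972\right) = 18101 \cdot 851141 = 15406503241$)
$r = 15407021390$ ($r = \left(947513 + 15406503241\right) - 429364 = 15407450754 - 429364 = 15407021390$)
$\left(r - 2838498\right) + \left(9944 + F{\left(-406 - 246,182 \right)}\right) = \left(15407021390 - 2838498\right) + \left(9944 + 30\right) = 15404182892 + 9974 = 15404192866$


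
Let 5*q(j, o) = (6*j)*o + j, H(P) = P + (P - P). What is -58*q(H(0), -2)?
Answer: 0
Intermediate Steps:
H(P) = P (H(P) = P + 0 = P)
q(j, o) = j/5 + 6*j*o/5 (q(j, o) = ((6*j)*o + j)/5 = (6*j*o + j)/5 = (j + 6*j*o)/5 = j/5 + 6*j*o/5)
-58*q(H(0), -2) = -58*0*(1 + 6*(-2))/5 = -58*0*(1 - 12)/5 = -58*0*(-11)/5 = -58*0 = 0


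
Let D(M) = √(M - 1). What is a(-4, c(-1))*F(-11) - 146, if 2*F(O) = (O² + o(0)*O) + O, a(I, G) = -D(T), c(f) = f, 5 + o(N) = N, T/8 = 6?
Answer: -146 - 165*√47/2 ≈ -711.59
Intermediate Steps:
T = 48 (T = 8*6 = 48)
o(N) = -5 + N
D(M) = √(-1 + M)
a(I, G) = -√47 (a(I, G) = -√(-1 + 48) = -√47)
F(O) = O²/2 - 2*O (F(O) = ((O² + (-5 + 0)*O) + O)/2 = ((O² - 5*O) + O)/2 = (O² - 4*O)/2 = O²/2 - 2*O)
a(-4, c(-1))*F(-11) - 146 = (-√47)*((½)*(-11)*(-4 - 11)) - 146 = (-√47)*((½)*(-11)*(-15)) - 146 = -√47*(165/2) - 146 = -165*√47/2 - 146 = -146 - 165*√47/2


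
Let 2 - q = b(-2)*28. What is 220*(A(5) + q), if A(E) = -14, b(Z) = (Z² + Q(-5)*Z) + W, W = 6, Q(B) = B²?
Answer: 243760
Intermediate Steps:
b(Z) = 6 + Z² + 25*Z (b(Z) = (Z² + (-5)²*Z) + 6 = (Z² + 25*Z) + 6 = 6 + Z² + 25*Z)
q = 1122 (q = 2 - (6 + (-2)² + 25*(-2))*28 = 2 - (6 + 4 - 50)*28 = 2 - (-40)*28 = 2 - 1*(-1120) = 2 + 1120 = 1122)
220*(A(5) + q) = 220*(-14 + 1122) = 220*1108 = 243760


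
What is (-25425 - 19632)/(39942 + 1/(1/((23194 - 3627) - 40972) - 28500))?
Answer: -9162228322519/8122105851179 ≈ -1.1281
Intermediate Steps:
(-25425 - 19632)/(39942 + 1/(1/((23194 - 3627) - 40972) - 28500)) = -45057/(39942 + 1/(1/(19567 - 40972) - 28500)) = -45057/(39942 + 1/(1/(-21405) - 28500)) = -45057/(39942 + 1/(-1/21405 - 28500)) = -45057/(39942 + 1/(-610042501/21405)) = -45057/(39942 - 21405/610042501) = -45057/24366317553537/610042501 = -45057*610042501/24366317553537 = -9162228322519/8122105851179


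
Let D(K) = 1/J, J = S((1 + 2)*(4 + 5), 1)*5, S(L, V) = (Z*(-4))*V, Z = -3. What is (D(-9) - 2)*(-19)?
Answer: 2261/60 ≈ 37.683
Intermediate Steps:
S(L, V) = 12*V (S(L, V) = (-3*(-4))*V = 12*V)
J = 60 (J = (12*1)*5 = 12*5 = 60)
D(K) = 1/60
(D(-9) - 2)*(-19) = (1/60 - 2)*(-19) = -119/60*(-19) = 2261/60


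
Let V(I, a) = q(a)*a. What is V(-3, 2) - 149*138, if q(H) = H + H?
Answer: -20554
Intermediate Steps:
q(H) = 2*H
V(I, a) = 2*a² (V(I, a) = (2*a)*a = 2*a²)
V(-3, 2) - 149*138 = 2*2² - 149*138 = 2*4 - 20562 = 8 - 20562 = -20554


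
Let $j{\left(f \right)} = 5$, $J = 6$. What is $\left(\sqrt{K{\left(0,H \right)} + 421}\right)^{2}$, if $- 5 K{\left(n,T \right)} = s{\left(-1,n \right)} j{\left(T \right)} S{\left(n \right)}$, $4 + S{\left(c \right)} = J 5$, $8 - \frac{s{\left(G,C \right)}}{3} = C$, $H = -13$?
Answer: $-203$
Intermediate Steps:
$s{\left(G,C \right)} = 24 - 3 C$
$S{\left(c \right)} = 26$ ($S{\left(c \right)} = -4 + 6 \cdot 5 = -4 + 30 = 26$)
$K{\left(n,T \right)} = -624 + 78 n$ ($K{\left(n,T \right)} = - \frac{\left(24 - 3 n\right) 5 \cdot 26}{5} = - \frac{\left(120 - 15 n\right) 26}{5} = - \frac{3120 - 390 n}{5} = -624 + 78 n$)
$\left(\sqrt{K{\left(0,H \right)} + 421}\right)^{2} = \left(\sqrt{\left(-624 + 78 \cdot 0\right) + 421}\right)^{2} = \left(\sqrt{\left(-624 + 0\right) + 421}\right)^{2} = \left(\sqrt{-624 + 421}\right)^{2} = \left(\sqrt{-203}\right)^{2} = \left(i \sqrt{203}\right)^{2} = -203$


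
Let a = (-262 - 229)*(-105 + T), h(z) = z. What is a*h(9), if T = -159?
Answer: 1166616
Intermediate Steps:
a = 129624 (a = (-262 - 229)*(-105 - 159) = -491*(-264) = 129624)
a*h(9) = 129624*9 = 1166616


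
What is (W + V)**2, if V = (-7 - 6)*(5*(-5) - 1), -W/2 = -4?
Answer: 119716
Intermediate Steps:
W = 8 (W = -2*(-4) = 8)
V = 338 (V = -13*(-25 - 1) = -13*(-26) = 338)
(W + V)**2 = (8 + 338)**2 = 346**2 = 119716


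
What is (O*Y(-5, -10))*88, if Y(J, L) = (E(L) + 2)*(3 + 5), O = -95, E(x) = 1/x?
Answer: -127072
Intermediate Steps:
E(x) = 1/x
Y(J, L) = 16 + 8/L (Y(J, L) = (1/L + 2)*(3 + 5) = (2 + 1/L)*8 = 16 + 8/L)
(O*Y(-5, -10))*88 = -95*(16 + 8/(-10))*88 = -95*(16 + 8*(-1/10))*88 = -95*(16 - 4/5)*88 = -95*76/5*88 = -1444*88 = -127072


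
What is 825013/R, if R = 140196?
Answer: 117859/20028 ≈ 5.8847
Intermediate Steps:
825013/R = 825013/140196 = 825013*(1/140196) = 117859/20028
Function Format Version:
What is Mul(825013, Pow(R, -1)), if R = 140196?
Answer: Rational(117859, 20028) ≈ 5.8847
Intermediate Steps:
Mul(825013, Pow(R, -1)) = Mul(825013, Pow(140196, -1)) = Mul(825013, Rational(1, 140196)) = Rational(117859, 20028)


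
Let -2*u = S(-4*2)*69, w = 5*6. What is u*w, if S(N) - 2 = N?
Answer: 6210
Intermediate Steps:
w = 30
S(N) = 2 + N
u = 207 (u = -(2 - 4*2)*69/2 = -(2 - 8)*69/2 = -(-3)*69 = -1/2*(-414) = 207)
u*w = 207*30 = 6210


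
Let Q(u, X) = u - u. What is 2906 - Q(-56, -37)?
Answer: 2906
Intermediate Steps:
Q(u, X) = 0
2906 - Q(-56, -37) = 2906 - 1*0 = 2906 + 0 = 2906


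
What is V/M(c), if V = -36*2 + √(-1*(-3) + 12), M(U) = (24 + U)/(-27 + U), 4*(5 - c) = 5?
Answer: 2232/37 - 31*√15/37 ≈ 57.079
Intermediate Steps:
c = 15/4 (c = 5 - ¼*5 = 5 - 5/4 = 15/4 ≈ 3.7500)
M(U) = (24 + U)/(-27 + U)
V = -72 + √15 (V = -72 + √(3 + 12) = -72 + √15 ≈ -68.127)
V/M(c) = (-72 + √15)/(((24 + 15/4)/(-27 + 15/4))) = (-72 + √15)/(((111/4)/(-93/4))) = (-72 + √15)/((-4/93*111/4)) = (-72 + √15)/(-37/31) = (-72 + √15)*(-31/37) = 2232/37 - 31*√15/37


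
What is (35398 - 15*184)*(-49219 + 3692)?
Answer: -1485910226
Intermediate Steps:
(35398 - 15*184)*(-49219 + 3692) = (35398 - 2760)*(-45527) = 32638*(-45527) = -1485910226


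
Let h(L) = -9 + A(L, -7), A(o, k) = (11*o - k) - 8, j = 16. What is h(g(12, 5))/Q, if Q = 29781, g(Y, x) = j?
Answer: 166/29781 ≈ 0.0055740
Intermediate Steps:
A(o, k) = -8 - k + 11*o (A(o, k) = (-k + 11*o) - 8 = -8 - k + 11*o)
g(Y, x) = 16
h(L) = -10 + 11*L (h(L) = -9 + (-8 - 1*(-7) + 11*L) = -9 + (-8 + 7 + 11*L) = -9 + (-1 + 11*L) = -10 + 11*L)
h(g(12, 5))/Q = (-10 + 11*16)/29781 = (-10 + 176)*(1/29781) = 166*(1/29781) = 166/29781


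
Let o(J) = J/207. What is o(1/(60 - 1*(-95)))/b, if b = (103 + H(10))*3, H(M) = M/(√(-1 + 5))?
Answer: 1/10395540 ≈ 9.6195e-8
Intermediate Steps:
H(M) = M/2 (H(M) = M/(√4) = M/2)
o(J) = J/207 (o(J) = J*(1/207) = J/207)
b = 324 (b = (103 + (½)*10)*3 = (103 + 5)*3 = 108*3 = 324)
o(1/(60 - 1*(-95)))/b = (1/(207*(60 - 1*(-95))))/324 = (1/(207*(60 + 95)))*(1/324) = ((1/207)/155)*(1/324) = ((1/207)*(1/155))*(1/324) = (1/32085)*(1/324) = 1/10395540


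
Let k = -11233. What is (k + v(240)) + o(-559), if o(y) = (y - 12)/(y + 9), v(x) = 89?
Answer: -6128629/550 ≈ -11143.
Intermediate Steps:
o(y) = (-12 + y)/(9 + y)
(k + v(240)) + o(-559) = (-11233 + 89) + (-12 - 559)/(9 - 559) = -11144 - 571/(-550) = -11144 - 1/550*(-571) = -11144 + 571/550 = -6128629/550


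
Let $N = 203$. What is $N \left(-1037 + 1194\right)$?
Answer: $31871$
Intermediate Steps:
$N \left(-1037 + 1194\right) = 203 \left(-1037 + 1194\right) = 203 \cdot 157 = 31871$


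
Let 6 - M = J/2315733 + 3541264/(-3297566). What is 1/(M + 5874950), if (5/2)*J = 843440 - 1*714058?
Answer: 19090706014695/112157077920177560488 ≈ 1.7021e-7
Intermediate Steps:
J = 258764/5 (J = 2*(843440 - 1*714058)/5 = 2*(843440 - 714058)/5 = (⅖)*129382 = 258764/5 ≈ 51753.)
M = 134619145170238/19090706014695 (M = 6 - ((258764/5)/2315733 + 3541264/(-3297566)) = 6 - ((258764/5)*(1/2315733) + 3541264*(-1/3297566)) = 6 - (258764/11578665 - 1770632/1648783) = 6 - 1*(-20074909082068/19090706014695) = 6 + 20074909082068/19090706014695 = 134619145170238/19090706014695 ≈ 7.0516)
1/(M + 5874950) = 1/(134619145170238/19090706014695 + 5874950) = 1/(112157077920177560488/19090706014695) = 19090706014695/112157077920177560488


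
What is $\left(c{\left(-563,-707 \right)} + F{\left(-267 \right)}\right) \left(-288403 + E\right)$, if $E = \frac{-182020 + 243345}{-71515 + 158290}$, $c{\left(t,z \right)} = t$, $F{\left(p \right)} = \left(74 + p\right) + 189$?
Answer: $\frac{189197384040}{1157} \approx 1.6352 \cdot 10^{8}$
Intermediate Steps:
$F{\left(p \right)} = 263 + p$
$E = \frac{2453}{3471}$ ($E = \frac{61325}{86775} = 61325 \cdot \frac{1}{86775} = \frac{2453}{3471} \approx 0.70671$)
$\left(c{\left(-563,-707 \right)} + F{\left(-267 \right)}\right) \left(-288403 + E\right) = \left(-563 + \left(263 - 267\right)\right) \left(-288403 + \frac{2453}{3471}\right) = \left(-563 - 4\right) \left(- \frac{1001044360}{3471}\right) = \left(-567\right) \left(- \frac{1001044360}{3471}\right) = \frac{189197384040}{1157}$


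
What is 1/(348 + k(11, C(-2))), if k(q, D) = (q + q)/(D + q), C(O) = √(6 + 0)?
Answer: 20131/7047938 + 11*√6/7047938 ≈ 0.0028601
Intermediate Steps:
C(O) = √6
k(q, D) = 2*q/(D + q) (k(q, D) = (2*q)/(D + q) = 2*q/(D + q))
1/(348 + k(11, C(-2))) = 1/(348 + 2*11/(√6 + 11)) = 1/(348 + 2*11/(11 + √6)) = 1/(348 + 22/(11 + √6))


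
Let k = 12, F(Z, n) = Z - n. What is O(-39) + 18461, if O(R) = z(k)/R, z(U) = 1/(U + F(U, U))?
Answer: 8639747/468 ≈ 18461.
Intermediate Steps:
z(U) = 1/U (z(U) = 1/(U + (U - U)) = 1/(U + 0) = 1/U)
O(R) = 1/(12*R)
O(-39) + 18461 = (1/12)/(-39) + 18461 = (1/12)*(-1/39) + 18461 = -1/468 + 18461 = 8639747/468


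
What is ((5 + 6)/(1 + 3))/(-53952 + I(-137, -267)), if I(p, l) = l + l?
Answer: -11/217944 ≈ -5.0472e-5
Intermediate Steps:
I(p, l) = 2*l
((5 + 6)/(1 + 3))/(-53952 + I(-137, -267)) = ((5 + 6)/(1 + 3))/(-53952 + 2*(-267)) = (11/4)/(-53952 - 534) = (11*(¼))/(-54486) = -1/54486*11/4 = -11/217944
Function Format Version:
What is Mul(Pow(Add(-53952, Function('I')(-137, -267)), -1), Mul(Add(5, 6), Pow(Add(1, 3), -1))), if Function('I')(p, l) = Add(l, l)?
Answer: Rational(-11, 217944) ≈ -5.0472e-5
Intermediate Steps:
Function('I')(p, l) = Mul(2, l)
Mul(Pow(Add(-53952, Function('I')(-137, -267)), -1), Mul(Add(5, 6), Pow(Add(1, 3), -1))) = Mul(Pow(Add(-53952, Mul(2, -267)), -1), Mul(Add(5, 6), Pow(Add(1, 3), -1))) = Mul(Pow(Add(-53952, -534), -1), Mul(11, Pow(4, -1))) = Mul(Pow(-54486, -1), Mul(11, Rational(1, 4))) = Mul(Rational(-1, 54486), Rational(11, 4)) = Rational(-11, 217944)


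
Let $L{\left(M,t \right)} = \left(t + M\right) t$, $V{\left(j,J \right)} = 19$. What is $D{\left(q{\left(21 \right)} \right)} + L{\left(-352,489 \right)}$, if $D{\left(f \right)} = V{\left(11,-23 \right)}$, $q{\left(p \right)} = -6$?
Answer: $67012$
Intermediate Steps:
$L{\left(M,t \right)} = t \left(M + t\right)$ ($L{\left(M,t \right)} = \left(M + t\right) t = t \left(M + t\right)$)
$D{\left(f \right)} = 19$
$D{\left(q{\left(21 \right)} \right)} + L{\left(-352,489 \right)} = 19 + 489 \left(-352 + 489\right) = 19 + 489 \cdot 137 = 19 + 66993 = 67012$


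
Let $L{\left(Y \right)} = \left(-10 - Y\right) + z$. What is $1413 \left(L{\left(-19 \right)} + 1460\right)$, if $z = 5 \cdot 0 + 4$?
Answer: $2081349$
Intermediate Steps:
$z = 4$ ($z = 0 + 4 = 4$)
$L{\left(Y \right)} = -6 - Y$ ($L{\left(Y \right)} = \left(-10 - Y\right) + 4 = -6 - Y$)
$1413 \left(L{\left(-19 \right)} + 1460\right) = 1413 \left(\left(-6 - -19\right) + 1460\right) = 1413 \left(\left(-6 + 19\right) + 1460\right) = 1413 \left(13 + 1460\right) = 1413 \cdot 1473 = 2081349$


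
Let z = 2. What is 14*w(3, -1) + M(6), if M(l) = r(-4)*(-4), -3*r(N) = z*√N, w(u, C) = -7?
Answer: -98 + 16*I/3 ≈ -98.0 + 5.3333*I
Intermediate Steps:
r(N) = -2*√N/3
M(l) = 16*I/3 (M(l) = -4*I/3*(-4) = 16*I/3)
14*w(3, -1) + M(6) = 14*(-7) + 16*I/3 = -98 + 16*I/3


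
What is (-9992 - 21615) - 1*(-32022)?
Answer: 415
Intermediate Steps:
(-9992 - 21615) - 1*(-32022) = -31607 + 32022 = 415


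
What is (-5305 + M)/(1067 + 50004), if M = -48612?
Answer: -53917/51071 ≈ -1.0557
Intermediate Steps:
(-5305 + M)/(1067 + 50004) = (-5305 - 48612)/(1067 + 50004) = -53917/51071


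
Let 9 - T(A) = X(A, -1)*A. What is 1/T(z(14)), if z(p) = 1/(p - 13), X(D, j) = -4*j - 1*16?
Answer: 1/21 ≈ 0.047619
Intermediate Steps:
X(D, j) = -16 - 4*j (X(D, j) = -4*j - 16 = -16 - 4*j)
z(p) = 1/(-13 + p)
T(A) = 9 + 12*A (T(A) = 9 - (-16 - 4*(-1))*A = 9 - (-16 + 4)*A = 9 - (-12)*A = 9 + 12*A)
1/T(z(14)) = 1/(9 + 12/(-13 + 14)) = 1/(9 + 12/1) = 1/(9 + 12*1) = 1/(9 + 12) = 1/21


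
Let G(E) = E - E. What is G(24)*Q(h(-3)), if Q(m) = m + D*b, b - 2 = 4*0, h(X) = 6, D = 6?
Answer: 0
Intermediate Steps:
G(E) = 0
b = 2 (b = 2 + 4*0 = 2 + 0 = 2)
Q(m) = 12 + m (Q(m) = m + 6*2 = m + 12 = 12 + m)
G(24)*Q(h(-3)) = 0*(12 + 6) = 0*18 = 0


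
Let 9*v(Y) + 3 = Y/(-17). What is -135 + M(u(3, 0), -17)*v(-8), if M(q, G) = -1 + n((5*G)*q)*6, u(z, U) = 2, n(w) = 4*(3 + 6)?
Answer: -29900/153 ≈ -195.42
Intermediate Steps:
n(w) = 36 (n(w) = 4*9 = 36)
v(Y) = -1/3 - Y/153 (v(Y) = -1/3 + (Y/(-17))/9 = -1/3 + (Y*(-1/17))/9 = -1/3 + (-Y/17)/9 = -1/3 - Y/153)
M(q, G) = 215 (M(q, G) = -1 + 36*6 = -1 + 216 = 215)
-135 + M(u(3, 0), -17)*v(-8) = -135 + 215*(-1/3 - 1/153*(-8)) = -135 + 215*(-1/3 + 8/153) = -135 + 215*(-43/153) = -135 - 9245/153 = -29900/153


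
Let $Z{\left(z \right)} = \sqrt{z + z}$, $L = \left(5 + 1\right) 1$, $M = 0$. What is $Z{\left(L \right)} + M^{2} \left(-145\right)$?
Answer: $2 \sqrt{3} \approx 3.4641$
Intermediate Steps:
$L = 6$ ($L = 6 \cdot 1 = 6$)
$Z{\left(z \right)} = \sqrt{2} \sqrt{z}$ ($Z{\left(z \right)} = \sqrt{2 z} = \sqrt{2} \sqrt{z}$)
$Z{\left(L \right)} + M^{2} \left(-145\right) = \sqrt{2} \sqrt{6} + 0^{2} \left(-145\right) = 2 \sqrt{3} + 0 \left(-145\right) = 2 \sqrt{3} + 0 = 2 \sqrt{3}$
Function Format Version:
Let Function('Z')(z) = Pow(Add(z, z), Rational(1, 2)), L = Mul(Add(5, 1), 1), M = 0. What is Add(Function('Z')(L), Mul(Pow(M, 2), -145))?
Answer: Mul(2, Pow(3, Rational(1, 2))) ≈ 3.4641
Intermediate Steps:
L = 6 (L = Mul(6, 1) = 6)
Function('Z')(z) = Mul(Pow(2, Rational(1, 2)), Pow(z, Rational(1, 2))) (Function('Z')(z) = Pow(Mul(2, z), Rational(1, 2)) = Mul(Pow(2, Rational(1, 2)), Pow(z, Rational(1, 2))))
Add(Function('Z')(L), Mul(Pow(M, 2), -145)) = Add(Mul(Pow(2, Rational(1, 2)), Pow(6, Rational(1, 2))), Mul(Pow(0, 2), -145)) = Add(Mul(2, Pow(3, Rational(1, 2))), Mul(0, -145)) = Add(Mul(2, Pow(3, Rational(1, 2))), 0) = Mul(2, Pow(3, Rational(1, 2)))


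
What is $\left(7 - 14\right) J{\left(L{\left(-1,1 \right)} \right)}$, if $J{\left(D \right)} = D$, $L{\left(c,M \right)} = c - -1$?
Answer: $0$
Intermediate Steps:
$L{\left(c,M \right)} = 1 + c$ ($L{\left(c,M \right)} = c + 1 = 1 + c$)
$\left(7 - 14\right) J{\left(L{\left(-1,1 \right)} \right)} = \left(7 - 14\right) \left(1 - 1\right) = \left(-7\right) 0 = 0$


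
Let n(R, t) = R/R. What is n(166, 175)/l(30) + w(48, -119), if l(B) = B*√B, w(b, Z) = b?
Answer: 48 + √30/900 ≈ 48.006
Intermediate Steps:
n(R, t) = 1
l(B) = B^(3/2)
n(166, 175)/l(30) + w(48, -119) = 1/30^(3/2) + 48 = 1/(30*√30) + 48 = 1*(√30/900) + 48 = √30/900 + 48 = 48 + √30/900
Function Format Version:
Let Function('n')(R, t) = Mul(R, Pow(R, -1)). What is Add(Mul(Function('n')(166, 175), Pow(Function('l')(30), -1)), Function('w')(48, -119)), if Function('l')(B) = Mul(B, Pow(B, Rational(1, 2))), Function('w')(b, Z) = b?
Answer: Add(48, Mul(Rational(1, 900), Pow(30, Rational(1, 2)))) ≈ 48.006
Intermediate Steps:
Function('n')(R, t) = 1
Function('l')(B) = Pow(B, Rational(3, 2))
Add(Mul(Function('n')(166, 175), Pow(Function('l')(30), -1)), Function('w')(48, -119)) = Add(Mul(1, Pow(Pow(30, Rational(3, 2)), -1)), 48) = Add(Mul(1, Pow(Mul(30, Pow(30, Rational(1, 2))), -1)), 48) = Add(Mul(1, Mul(Rational(1, 900), Pow(30, Rational(1, 2)))), 48) = Add(Mul(Rational(1, 900), Pow(30, Rational(1, 2))), 48) = Add(48, Mul(Rational(1, 900), Pow(30, Rational(1, 2))))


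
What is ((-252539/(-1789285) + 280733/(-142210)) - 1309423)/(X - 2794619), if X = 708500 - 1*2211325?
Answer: 66637734863284253/218700552073812680 ≈ 0.30470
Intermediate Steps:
X = -1502825 (X = 708500 - 2211325 = -1502825)
((-252539/(-1789285) + 280733/(-142210)) - 1309423)/(X - 2794619) = ((-252539/(-1789285) + 280733/(-142210)) - 1309423)/(-1502825 - 2794619) = ((-252539*(-1/1789285) + 280733*(-1/142210)) - 1309423)/(-4297444) = ((252539/1789285 - 280733/142210) - 1309423)*(-1/4297444) = (-93279554943/50890843970 - 1309423)*(-1/4297444) = -66637734863284253/50890843970*(-1/4297444) = 66637734863284253/218700552073812680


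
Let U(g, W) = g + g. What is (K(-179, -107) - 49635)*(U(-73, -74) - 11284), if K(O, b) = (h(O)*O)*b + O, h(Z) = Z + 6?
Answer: 38442324690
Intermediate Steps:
U(g, W) = 2*g
h(Z) = 6 + Z
K(O, b) = O + O*b*(6 + O) (K(O, b) = ((6 + O)*O)*b + O = (O*(6 + O))*b + O = O*b*(6 + O) + O = O + O*b*(6 + O))
(K(-179, -107) - 49635)*(U(-73, -74) - 11284) = (-179*(1 - 107*(6 - 179)) - 49635)*(2*(-73) - 11284) = (-179*(1 - 107*(-173)) - 49635)*(-146 - 11284) = (-179*(1 + 18511) - 49635)*(-11430) = (-179*18512 - 49635)*(-11430) = (-3313648 - 49635)*(-11430) = -3363283*(-11430) = 38442324690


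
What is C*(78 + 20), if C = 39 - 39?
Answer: 0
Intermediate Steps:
C = 0
C*(78 + 20) = 0*(78 + 20) = 0*98 = 0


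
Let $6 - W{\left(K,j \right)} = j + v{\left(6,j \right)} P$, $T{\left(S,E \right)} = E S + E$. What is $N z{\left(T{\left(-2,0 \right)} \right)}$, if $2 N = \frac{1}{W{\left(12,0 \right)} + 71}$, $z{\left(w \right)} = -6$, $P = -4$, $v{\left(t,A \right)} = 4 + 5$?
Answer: $- \frac{3}{113} \approx -0.026549$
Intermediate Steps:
$T{\left(S,E \right)} = E + E S$
$v{\left(t,A \right)} = 9$
$W{\left(K,j \right)} = 42 - j$ ($W{\left(K,j \right)} = 6 - \left(j + 9 \left(-4\right)\right) = 6 - \left(j - 36\right) = 6 - \left(-36 + j\right) = 42 - j$)
$N = \frac{1}{226}$ ($N = \frac{1}{2 \left(\left(42 - 0\right) + 71\right)} = \frac{1}{2 \left(\left(42 + 0\right) + 71\right)} = \frac{1}{2 \left(42 + 71\right)} = \frac{1}{2 \cdot 113} = \frac{1}{2} \cdot \frac{1}{113} = \frac{1}{226} \approx 0.0044248$)
$N z{\left(T{\left(-2,0 \right)} \right)} = \frac{1}{226} \left(-6\right) = - \frac{3}{113}$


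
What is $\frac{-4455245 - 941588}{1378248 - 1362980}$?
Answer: $- \frac{5396833}{15268} \approx -353.47$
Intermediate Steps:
$\frac{-4455245 - 941588}{1378248 - 1362980} = - \frac{5396833}{15268}$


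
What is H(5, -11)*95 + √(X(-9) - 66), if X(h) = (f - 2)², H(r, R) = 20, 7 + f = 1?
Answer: 1900 + I*√2 ≈ 1900.0 + 1.4142*I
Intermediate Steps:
f = -6 (f = -7 + 1 = -6)
X(h) = 64 (X(h) = (-6 - 2)² = (-8)² = 64)
H(5, -11)*95 + √(X(-9) - 66) = 20*95 + √(64 - 66) = 1900 + √(-2) = 1900 + I*√2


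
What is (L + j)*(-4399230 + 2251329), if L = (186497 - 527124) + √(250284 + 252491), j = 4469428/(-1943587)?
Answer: 1422002131143426777/1943587 - 139613565*√119 ≈ 7.3012e+11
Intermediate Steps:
j = -4469428/1943587 (j = 4469428*(-1/1943587) = -4469428/1943587 ≈ -2.2996)
L = -340627 + 65*√119 (L = -340627 + √502775 = -340627 + 65*√119 ≈ -3.3992e+5)
(L + j)*(-4399230 + 2251329) = ((-340627 + 65*√119) - 4469428/1943587)*(-4399230 + 2251329) = (-662042678477/1943587 + 65*√119)*(-2147901) = 1422002131143426777/1943587 - 139613565*√119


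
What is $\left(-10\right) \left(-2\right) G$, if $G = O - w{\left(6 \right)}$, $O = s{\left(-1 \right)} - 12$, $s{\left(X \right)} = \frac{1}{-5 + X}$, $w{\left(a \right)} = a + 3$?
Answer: $- \frac{1270}{3} \approx -423.33$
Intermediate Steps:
$w{\left(a \right)} = 3 + a$
$O = - \frac{73}{6}$ ($O = \frac{1}{-5 - 1} - 12 = \frac{1}{-6} - 12 = - \frac{1}{6} - 12 = - \frac{73}{6} \approx -12.167$)
$G = - \frac{127}{6}$ ($G = - \frac{73}{6} - \left(3 + 6\right) = - \frac{73}{6} - 9 = - \frac{127}{6} \approx -21.167$)
$\left(-10\right) \left(-2\right) G = \left(-10\right) \left(-2\right) \left(- \frac{127}{6}\right) = 20 \left(- \frac{127}{6}\right) = - \frac{1270}{3}$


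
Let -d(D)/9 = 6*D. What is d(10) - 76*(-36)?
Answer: 2196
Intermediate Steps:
d(D) = -54*D
d(10) - 76*(-36) = -54*10 - 76*(-36) = -540 + 2736 = 2196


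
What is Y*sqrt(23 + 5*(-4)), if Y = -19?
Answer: -19*sqrt(3) ≈ -32.909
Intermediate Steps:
Y*sqrt(23 + 5*(-4)) = -19*sqrt(23 + 5*(-4)) = -19*sqrt(23 - 20) = -19*sqrt(3)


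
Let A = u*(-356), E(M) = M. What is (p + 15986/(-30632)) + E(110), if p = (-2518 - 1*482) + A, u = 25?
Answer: -180583633/15316 ≈ -11791.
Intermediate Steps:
A = -8900 (A = 25*(-356) = -8900)
p = -11900 (p = (-2518 - 1*482) - 8900 = (-2518 - 482) - 8900 = -3000 - 8900 = -11900)
(p + 15986/(-30632)) + E(110) = (-11900 + 15986/(-30632)) + 110 = (-11900 + 15986*(-1/30632)) + 110 = (-11900 - 7993/15316) + 110 = -182268393/15316 + 110 = -180583633/15316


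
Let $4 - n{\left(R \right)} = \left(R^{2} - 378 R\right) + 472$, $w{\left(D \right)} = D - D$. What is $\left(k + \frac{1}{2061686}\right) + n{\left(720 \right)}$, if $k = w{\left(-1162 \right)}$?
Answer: $- \frac{508634429687}{2061686} \approx -2.4671 \cdot 10^{5}$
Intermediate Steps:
$w{\left(D \right)} = 0$
$k = 0$
$n{\left(R \right)} = -468 - R^{2} + 378 R$ ($n{\left(R \right)} = 4 - \left(\left(R^{2} - 378 R\right) + 472\right) = 4 - \left(472 + R^{2} - 378 R\right) = -468 - R^{2} + 378 R$)
$\left(k + \frac{1}{2061686}\right) + n{\left(720 \right)} = \left(0 + \frac{1}{2061686}\right) - 246708 = \frac{1}{2061686} - 246708 = - \frac{508634429687}{2061686}$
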